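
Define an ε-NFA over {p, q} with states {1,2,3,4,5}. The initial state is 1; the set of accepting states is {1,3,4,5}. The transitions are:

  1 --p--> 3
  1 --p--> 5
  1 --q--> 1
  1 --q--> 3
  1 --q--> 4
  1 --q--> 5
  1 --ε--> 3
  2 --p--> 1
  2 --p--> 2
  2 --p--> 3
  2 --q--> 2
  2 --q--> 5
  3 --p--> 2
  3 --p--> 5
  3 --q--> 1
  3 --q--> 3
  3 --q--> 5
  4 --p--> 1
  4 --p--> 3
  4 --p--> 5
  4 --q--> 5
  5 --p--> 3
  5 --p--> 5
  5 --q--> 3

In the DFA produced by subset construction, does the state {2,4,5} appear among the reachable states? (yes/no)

Start state of the DFA: {1,3} (ε-closure of the NFA start).
{1,3} --p--> {2,3,5}  [new]
{1,3} --q--> {1,3,4,5}  [new]
{2,3,5} --p--> {1,2,3,5}  [new]
{2,3,5} --q--> {1,2,3,5}  [seen]
{1,3,4,5} --p--> {1,2,3,5}  [seen]
{1,3,4,5} --q--> {1,3,4,5}  [seen]
{1,2,3,5} --p--> {1,2,3,5}  [seen]
{1,2,3,5} --q--> {1,2,3,4,5}  [new]
{1,2,3,4,5} --p--> {1,2,3,5}  [seen]
{1,2,3,4,5} --q--> {1,2,3,4,5}  [seen]
Reachable DFA states: {1,3}, {2,3,5}, {1,3,4,5}, {1,2,3,5}, {1,2,3,4,5}.
{2,4,5} is not among them.

no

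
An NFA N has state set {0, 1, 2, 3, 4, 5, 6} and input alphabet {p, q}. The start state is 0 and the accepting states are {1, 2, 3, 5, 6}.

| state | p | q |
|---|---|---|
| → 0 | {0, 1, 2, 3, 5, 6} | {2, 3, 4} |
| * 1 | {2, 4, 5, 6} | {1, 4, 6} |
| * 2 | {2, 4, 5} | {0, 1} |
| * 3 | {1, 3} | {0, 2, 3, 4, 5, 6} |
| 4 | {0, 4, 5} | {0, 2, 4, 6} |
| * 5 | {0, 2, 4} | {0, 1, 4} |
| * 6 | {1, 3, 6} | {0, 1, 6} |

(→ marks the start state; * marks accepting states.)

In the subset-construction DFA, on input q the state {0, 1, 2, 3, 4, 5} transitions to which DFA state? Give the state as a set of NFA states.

{0, 1, 2, 3, 4, 5, 6}

δ(0,q) = {2, 3, 4}; δ(1,q) = {1, 4, 6}; δ(2,q) = {0, 1}; δ(3,q) = {0, 2, 3, 4, 5, 6}; δ(4,q) = {0, 2, 4, 6}; δ(5,q) = {0, 1, 4}.
Union: {0, 1, 2, 3, 4, 5, 6}.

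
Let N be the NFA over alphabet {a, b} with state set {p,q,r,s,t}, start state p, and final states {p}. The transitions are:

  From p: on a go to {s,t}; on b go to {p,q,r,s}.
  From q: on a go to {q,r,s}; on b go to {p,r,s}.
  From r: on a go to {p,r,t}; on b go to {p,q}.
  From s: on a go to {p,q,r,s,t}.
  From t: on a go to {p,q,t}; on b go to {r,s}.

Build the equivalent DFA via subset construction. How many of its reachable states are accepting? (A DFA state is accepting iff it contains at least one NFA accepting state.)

Start state of the DFA: {p}.
{p} --a--> {s,t}  [new]
{p} --b--> {p,q,r,s}  [new]
{s,t} --a--> {p,q,r,s,t}  [new]
{s,t} --b--> {r,s}  [new]
{p,q,r,s} --a--> {p,q,r,s,t}  [seen]
{p,q,r,s} --b--> {p,q,r,s}  [seen]
{p,q,r,s,t} --a--> {p,q,r,s,t}  [seen]
{p,q,r,s,t} --b--> {p,q,r,s}  [seen]
{r,s} --a--> {p,q,r,s,t}  [seen]
{r,s} --b--> {p,q}  [new]
{p,q} --a--> {q,r,s,t}  [new]
{p,q} --b--> {p,q,r,s}  [seen]
{q,r,s,t} --a--> {p,q,r,s,t}  [seen]
{q,r,s,t} --b--> {p,q,r,s}  [seen]
Reachable DFA states: {p}, {s,t}, {p,q,r,s}, {p,q,r,s,t}, {r,s}, {p,q}, {q,r,s,t}.
Accepting DFA states (contain an NFA accepting state): {p}, {p,q,r,s}, {p,q,r,s,t}, {p,q}.

4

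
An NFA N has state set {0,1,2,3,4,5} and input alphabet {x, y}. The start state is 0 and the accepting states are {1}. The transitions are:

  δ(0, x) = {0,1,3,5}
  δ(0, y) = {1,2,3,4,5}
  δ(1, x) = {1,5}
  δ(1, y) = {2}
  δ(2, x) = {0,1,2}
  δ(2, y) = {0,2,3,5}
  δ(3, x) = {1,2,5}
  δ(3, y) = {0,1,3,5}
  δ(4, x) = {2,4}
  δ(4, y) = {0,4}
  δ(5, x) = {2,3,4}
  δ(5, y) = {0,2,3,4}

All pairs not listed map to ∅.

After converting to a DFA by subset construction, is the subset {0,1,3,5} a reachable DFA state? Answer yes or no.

Start state of the DFA: {0}.
{0} --x--> {0,1,3,5}  [new]
{0} --y--> {1,2,3,4,5}  [new]
{0,1,3,5} --x--> {0,1,2,3,4,5}  [new]
{0,1,3,5} --y--> {0,1,2,3,4,5}  [seen]
{1,2,3,4,5} --x--> {0,1,2,3,4,5}  [seen]
{1,2,3,4,5} --y--> {0,1,2,3,4,5}  [seen]
{0,1,2,3,4,5} --x--> {0,1,2,3,4,5}  [seen]
{0,1,2,3,4,5} --y--> {0,1,2,3,4,5}  [seen]
Reachable DFA states: {0}, {0,1,3,5}, {1,2,3,4,5}, {0,1,2,3,4,5}.
{0,1,3,5} is among them.

yes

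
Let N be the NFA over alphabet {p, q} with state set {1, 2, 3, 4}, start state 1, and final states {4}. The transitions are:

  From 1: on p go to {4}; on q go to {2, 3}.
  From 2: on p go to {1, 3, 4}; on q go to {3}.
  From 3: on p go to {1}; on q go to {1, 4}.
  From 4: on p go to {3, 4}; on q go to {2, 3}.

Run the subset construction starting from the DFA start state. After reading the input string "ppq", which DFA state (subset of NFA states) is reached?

Start: {1}.
δ(1,p) = {4}.
Union: {4}.
After p: {4}.
δ(4,p) = {3, 4}.
Union: {3, 4}.
After p: {3, 4}.
δ(3,q) = {1, 4}; δ(4,q) = {2, 3}.
Union: {1, 2, 3, 4}.
After q: {1, 2, 3, 4}.

{1, 2, 3, 4}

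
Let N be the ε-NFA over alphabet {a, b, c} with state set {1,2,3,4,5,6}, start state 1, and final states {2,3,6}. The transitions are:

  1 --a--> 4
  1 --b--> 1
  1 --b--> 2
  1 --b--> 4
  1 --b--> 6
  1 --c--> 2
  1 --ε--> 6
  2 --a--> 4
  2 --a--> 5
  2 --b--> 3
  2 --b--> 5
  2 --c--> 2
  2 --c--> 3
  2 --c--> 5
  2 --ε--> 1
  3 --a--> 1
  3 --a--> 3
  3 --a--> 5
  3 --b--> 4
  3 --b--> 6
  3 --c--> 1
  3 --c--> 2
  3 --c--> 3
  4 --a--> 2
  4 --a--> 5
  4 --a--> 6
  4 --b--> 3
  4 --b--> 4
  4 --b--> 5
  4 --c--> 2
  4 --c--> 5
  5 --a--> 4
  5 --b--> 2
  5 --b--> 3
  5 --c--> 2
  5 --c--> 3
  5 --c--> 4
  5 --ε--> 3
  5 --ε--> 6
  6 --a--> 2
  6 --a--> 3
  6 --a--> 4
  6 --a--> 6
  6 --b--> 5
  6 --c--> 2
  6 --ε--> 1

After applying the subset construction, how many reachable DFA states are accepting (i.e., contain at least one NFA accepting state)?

5

Start state of the DFA: {1,6} (ε-closure of the NFA start).
{1,6} --a--> {1,2,3,4,6}  [new]
{1,6} --b--> {1,2,3,4,5,6}  [new]
{1,6} --c--> {1,2,6}  [new]
{1,2,3,4,6} --a--> {1,2,3,4,5,6}  [seen]
{1,2,3,4,6} --b--> {1,2,3,4,5,6}  [seen]
{1,2,3,4,6} --c--> {1,2,3,5,6}  [new]
{1,2,3,4,5,6} --a--> {1,2,3,4,5,6}  [seen]
{1,2,3,4,5,6} --b--> {1,2,3,4,5,6}  [seen]
{1,2,3,4,5,6} --c--> {1,2,3,4,5,6}  [seen]
{1,2,6} --a--> {1,2,3,4,5,6}  [seen]
{1,2,6} --b--> {1,2,3,4,5,6}  [seen]
{1,2,6} --c--> {1,2,3,5,6}  [seen]
{1,2,3,5,6} --a--> {1,2,3,4,5,6}  [seen]
{1,2,3,5,6} --b--> {1,2,3,4,5,6}  [seen]
{1,2,3,5,6} --c--> {1,2,3,4,5,6}  [seen]
Reachable DFA states: {1,6}, {1,2,3,4,6}, {1,2,3,4,5,6}, {1,2,6}, {1,2,3,5,6}.
Accepting DFA states (contain an NFA accepting state): {1,6}, {1,2,3,4,6}, {1,2,3,4,5,6}, {1,2,6}, {1,2,3,5,6}.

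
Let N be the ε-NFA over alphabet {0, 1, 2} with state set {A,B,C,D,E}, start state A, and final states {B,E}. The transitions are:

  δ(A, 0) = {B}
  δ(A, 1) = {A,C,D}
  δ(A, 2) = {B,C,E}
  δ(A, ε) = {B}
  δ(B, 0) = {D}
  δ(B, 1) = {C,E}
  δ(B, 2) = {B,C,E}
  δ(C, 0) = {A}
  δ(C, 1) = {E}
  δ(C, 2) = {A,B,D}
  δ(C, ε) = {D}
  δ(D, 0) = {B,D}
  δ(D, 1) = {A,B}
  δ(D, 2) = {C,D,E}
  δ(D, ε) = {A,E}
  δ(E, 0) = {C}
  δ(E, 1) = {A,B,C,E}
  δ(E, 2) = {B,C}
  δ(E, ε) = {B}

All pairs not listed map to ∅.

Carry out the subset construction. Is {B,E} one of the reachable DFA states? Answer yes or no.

Start state of the DFA: {A,B} (ε-closure of the NFA start).
{A,B} --0--> {A,B,D,E}  [new]
{A,B} --1--> {A,B,C,D,E}  [new]
{A,B} --2--> {A,B,C,D,E}  [seen]
{A,B,D,E} --0--> {A,B,C,D,E}  [seen]
{A,B,D,E} --1--> {A,B,C,D,E}  [seen]
{A,B,D,E} --2--> {A,B,C,D,E}  [seen]
{A,B,C,D,E} --0--> {A,B,C,D,E}  [seen]
{A,B,C,D,E} --1--> {A,B,C,D,E}  [seen]
{A,B,C,D,E} --2--> {A,B,C,D,E}  [seen]
Reachable DFA states: {A,B}, {A,B,D,E}, {A,B,C,D,E}.
{B,E} is not among them.

no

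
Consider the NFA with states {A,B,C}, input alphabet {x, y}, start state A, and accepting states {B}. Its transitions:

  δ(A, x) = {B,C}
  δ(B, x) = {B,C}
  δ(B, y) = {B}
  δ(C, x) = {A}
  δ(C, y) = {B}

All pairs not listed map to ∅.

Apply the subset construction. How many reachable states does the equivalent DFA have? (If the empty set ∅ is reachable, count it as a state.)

Start state of the DFA: {A}.
{A} --x--> {B,C}  [new]
{A} --y--> ∅  [new]
{B,C} --x--> {A,B,C}  [new]
{B,C} --y--> {B}  [new]
∅ --x--> ∅  [seen]
∅ --y--> ∅  [seen]
{A,B,C} --x--> {A,B,C}  [seen]
{A,B,C} --y--> {B}  [seen]
{B} --x--> {B,C}  [seen]
{B} --y--> {B}  [seen]
Reachable DFA states: {A}, {B,C}, ∅, {A,B,C}, {B}.

5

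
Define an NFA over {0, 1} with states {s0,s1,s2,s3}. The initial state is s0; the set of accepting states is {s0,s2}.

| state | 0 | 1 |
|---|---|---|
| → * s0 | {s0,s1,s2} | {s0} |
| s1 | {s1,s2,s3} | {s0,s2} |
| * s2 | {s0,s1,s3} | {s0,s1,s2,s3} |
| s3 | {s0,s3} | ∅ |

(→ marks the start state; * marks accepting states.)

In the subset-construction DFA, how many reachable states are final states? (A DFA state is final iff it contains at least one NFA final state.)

3

Start state of the DFA: {s0}.
{s0} --0--> {s0,s1,s2}  [new]
{s0} --1--> {s0}  [seen]
{s0,s1,s2} --0--> {s0,s1,s2,s3}  [new]
{s0,s1,s2} --1--> {s0,s1,s2,s3}  [seen]
{s0,s1,s2,s3} --0--> {s0,s1,s2,s3}  [seen]
{s0,s1,s2,s3} --1--> {s0,s1,s2,s3}  [seen]
Reachable DFA states: {s0}, {s0,s1,s2}, {s0,s1,s2,s3}.
Accepting DFA states (contain an NFA accepting state): {s0}, {s0,s1,s2}, {s0,s1,s2,s3}.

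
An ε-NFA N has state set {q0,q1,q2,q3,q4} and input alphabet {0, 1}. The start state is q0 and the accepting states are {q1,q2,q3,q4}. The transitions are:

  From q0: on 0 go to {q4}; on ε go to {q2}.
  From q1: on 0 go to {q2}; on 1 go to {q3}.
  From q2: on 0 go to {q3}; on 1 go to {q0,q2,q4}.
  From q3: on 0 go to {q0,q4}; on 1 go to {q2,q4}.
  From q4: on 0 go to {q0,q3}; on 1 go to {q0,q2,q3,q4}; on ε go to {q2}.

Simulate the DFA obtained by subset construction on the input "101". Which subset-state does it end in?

{q0,q2,q3,q4}

Start: {q0,q2}.
δ(q0,1) = ∅; δ(q2,1) = {q0,q2,q4}.
Union: {q0,q2,q4}.
After 1: {q0,q2,q4}.
δ(q0,0) = {q4}; δ(q2,0) = {q3}; δ(q4,0) = {q0,q3}.
Union: {q0,q3,q4}.
ε-closure gives {q0,q2,q3,q4}.
After 0: {q0,q2,q3,q4}.
δ(q0,1) = ∅; δ(q2,1) = {q0,q2,q4}; δ(q3,1) = {q2,q4}; δ(q4,1) = {q0,q2,q3,q4}.
Union: {q0,q2,q3,q4}.
After 1: {q0,q2,q3,q4}.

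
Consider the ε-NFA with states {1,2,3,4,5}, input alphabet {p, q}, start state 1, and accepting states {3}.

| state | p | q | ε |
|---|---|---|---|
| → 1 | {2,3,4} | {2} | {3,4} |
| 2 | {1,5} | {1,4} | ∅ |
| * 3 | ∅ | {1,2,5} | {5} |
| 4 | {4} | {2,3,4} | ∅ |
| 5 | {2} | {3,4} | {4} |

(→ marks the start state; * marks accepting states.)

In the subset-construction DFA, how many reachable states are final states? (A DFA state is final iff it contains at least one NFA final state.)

Start state of the DFA: {1,3,4,5} (ε-closure of the NFA start).
{1,3,4,5} --p--> {2,3,4,5}  [new]
{1,3,4,5} --q--> {1,2,3,4,5}  [new]
{2,3,4,5} --p--> {1,2,3,4,5}  [seen]
{2,3,4,5} --q--> {1,2,3,4,5}  [seen]
{1,2,3,4,5} --p--> {1,2,3,4,5}  [seen]
{1,2,3,4,5} --q--> {1,2,3,4,5}  [seen]
Reachable DFA states: {1,3,4,5}, {2,3,4,5}, {1,2,3,4,5}.
Accepting DFA states (contain an NFA accepting state): {1,3,4,5}, {2,3,4,5}, {1,2,3,4,5}.

3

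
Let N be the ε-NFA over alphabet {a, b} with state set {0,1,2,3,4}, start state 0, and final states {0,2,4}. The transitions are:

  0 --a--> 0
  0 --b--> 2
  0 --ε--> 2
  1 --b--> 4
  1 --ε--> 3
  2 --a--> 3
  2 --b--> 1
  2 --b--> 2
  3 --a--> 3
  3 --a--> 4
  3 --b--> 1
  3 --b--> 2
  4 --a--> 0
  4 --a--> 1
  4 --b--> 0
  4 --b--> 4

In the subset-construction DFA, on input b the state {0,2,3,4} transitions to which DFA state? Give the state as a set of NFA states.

{0,1,2,3,4}

δ(0,b) = {2}; δ(2,b) = {1,2}; δ(3,b) = {1,2}; δ(4,b) = {0,4}.
Union: {0,1,2,4}.
ε-closure gives {0,1,2,3,4}.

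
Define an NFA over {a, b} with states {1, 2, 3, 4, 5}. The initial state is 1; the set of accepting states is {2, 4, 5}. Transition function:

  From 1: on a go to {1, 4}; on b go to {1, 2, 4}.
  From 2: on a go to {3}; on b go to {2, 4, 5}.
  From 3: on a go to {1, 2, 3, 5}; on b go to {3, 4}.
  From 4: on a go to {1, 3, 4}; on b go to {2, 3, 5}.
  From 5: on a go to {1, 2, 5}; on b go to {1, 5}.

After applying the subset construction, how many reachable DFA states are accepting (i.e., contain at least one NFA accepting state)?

Start state of the DFA: {1}.
{1} --a--> {1, 4}  [new]
{1} --b--> {1, 2, 4}  [new]
{1, 4} --a--> {1, 3, 4}  [new]
{1, 4} --b--> {1, 2, 3, 4, 5}  [new]
{1, 2, 4} --a--> {1, 3, 4}  [seen]
{1, 2, 4} --b--> {1, 2, 3, 4, 5}  [seen]
{1, 3, 4} --a--> {1, 2, 3, 4, 5}  [seen]
{1, 3, 4} --b--> {1, 2, 3, 4, 5}  [seen]
{1, 2, 3, 4, 5} --a--> {1, 2, 3, 4, 5}  [seen]
{1, 2, 3, 4, 5} --b--> {1, 2, 3, 4, 5}  [seen]
Reachable DFA states: {1}, {1, 4}, {1, 2, 4}, {1, 3, 4}, {1, 2, 3, 4, 5}.
Accepting DFA states (contain an NFA accepting state): {1, 4}, {1, 2, 4}, {1, 3, 4}, {1, 2, 3, 4, 5}.

4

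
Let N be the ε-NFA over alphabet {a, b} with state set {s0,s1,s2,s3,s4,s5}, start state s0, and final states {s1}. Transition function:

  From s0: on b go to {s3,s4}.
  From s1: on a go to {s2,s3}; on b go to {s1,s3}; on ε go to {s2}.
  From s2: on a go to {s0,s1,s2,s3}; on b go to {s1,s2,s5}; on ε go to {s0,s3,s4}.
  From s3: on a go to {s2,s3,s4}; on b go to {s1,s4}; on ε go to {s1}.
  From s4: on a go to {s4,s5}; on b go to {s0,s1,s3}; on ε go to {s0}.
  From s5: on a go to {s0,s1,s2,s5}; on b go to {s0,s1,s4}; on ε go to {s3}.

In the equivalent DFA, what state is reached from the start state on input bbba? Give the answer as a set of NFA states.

Start: {s0}.
δ(s0,b) = {s3,s4}.
Union: {s3,s4}.
ε-closure gives {s0,s1,s2,s3,s4}.
After b: {s0,s1,s2,s3,s4}.
δ(s0,b) = {s3,s4}; δ(s1,b) = {s1,s3}; δ(s2,b) = {s1,s2,s5}; δ(s3,b) = {s1,s4}; δ(s4,b) = {s0,s1,s3}.
Union: {s0,s1,s2,s3,s4,s5}.
After b: {s0,s1,s2,s3,s4,s5}.
δ(s0,b) = {s3,s4}; δ(s1,b) = {s1,s3}; δ(s2,b) = {s1,s2,s5}; δ(s3,b) = {s1,s4}; δ(s4,b) = {s0,s1,s3}; δ(s5,b) = {s0,s1,s4}.
Union: {s0,s1,s2,s3,s4,s5}.
After b: {s0,s1,s2,s3,s4,s5}.
δ(s0,a) = ∅; δ(s1,a) = {s2,s3}; δ(s2,a) = {s0,s1,s2,s3}; δ(s3,a) = {s2,s3,s4}; δ(s4,a) = {s4,s5}; δ(s5,a) = {s0,s1,s2,s5}.
Union: {s0,s1,s2,s3,s4,s5}.
After a: {s0,s1,s2,s3,s4,s5}.

{s0,s1,s2,s3,s4,s5}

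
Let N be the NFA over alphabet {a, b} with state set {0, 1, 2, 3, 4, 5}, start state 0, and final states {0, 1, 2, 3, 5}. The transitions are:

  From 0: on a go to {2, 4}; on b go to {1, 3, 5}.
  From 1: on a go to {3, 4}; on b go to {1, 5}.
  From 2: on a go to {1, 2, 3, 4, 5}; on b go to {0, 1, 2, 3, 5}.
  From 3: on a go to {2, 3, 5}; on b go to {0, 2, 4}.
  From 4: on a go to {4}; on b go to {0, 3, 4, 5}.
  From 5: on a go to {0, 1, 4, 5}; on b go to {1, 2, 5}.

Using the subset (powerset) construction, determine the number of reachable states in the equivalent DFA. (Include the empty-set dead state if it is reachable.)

Start state of the DFA: {0}.
{0} --a--> {2, 4}  [new]
{0} --b--> {1, 3, 5}  [new]
{2, 4} --a--> {1, 2, 3, 4, 5}  [new]
{2, 4} --b--> {0, 1, 2, 3, 4, 5}  [new]
{1, 3, 5} --a--> {0, 1, 2, 3, 4, 5}  [seen]
{1, 3, 5} --b--> {0, 1, 2, 4, 5}  [new]
{1, 2, 3, 4, 5} --a--> {0, 1, 2, 3, 4, 5}  [seen]
{1, 2, 3, 4, 5} --b--> {0, 1, 2, 3, 4, 5}  [seen]
{0, 1, 2, 3, 4, 5} --a--> {0, 1, 2, 3, 4, 5}  [seen]
{0, 1, 2, 3, 4, 5} --b--> {0, 1, 2, 3, 4, 5}  [seen]
{0, 1, 2, 4, 5} --a--> {0, 1, 2, 3, 4, 5}  [seen]
{0, 1, 2, 4, 5} --b--> {0, 1, 2, 3, 4, 5}  [seen]
Reachable DFA states: {0}, {2, 4}, {1, 3, 5}, {1, 2, 3, 4, 5}, {0, 1, 2, 3, 4, 5}, {0, 1, 2, 4, 5}.

6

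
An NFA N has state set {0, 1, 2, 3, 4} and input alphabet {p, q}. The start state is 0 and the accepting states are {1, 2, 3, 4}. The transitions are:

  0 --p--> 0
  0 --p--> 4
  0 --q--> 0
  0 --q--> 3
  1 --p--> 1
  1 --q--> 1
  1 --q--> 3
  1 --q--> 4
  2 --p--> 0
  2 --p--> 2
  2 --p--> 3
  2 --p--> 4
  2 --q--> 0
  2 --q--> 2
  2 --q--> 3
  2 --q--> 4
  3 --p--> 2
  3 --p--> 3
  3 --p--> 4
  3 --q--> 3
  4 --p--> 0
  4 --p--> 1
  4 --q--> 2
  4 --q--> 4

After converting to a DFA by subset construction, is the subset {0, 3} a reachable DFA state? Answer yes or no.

Start state of the DFA: {0}.
{0} --p--> {0, 4}  [new]
{0} --q--> {0, 3}  [new]
{0, 4} --p--> {0, 1, 4}  [new]
{0, 4} --q--> {0, 2, 3, 4}  [new]
{0, 3} --p--> {0, 2, 3, 4}  [seen]
{0, 3} --q--> {0, 3}  [seen]
{0, 1, 4} --p--> {0, 1, 4}  [seen]
{0, 1, 4} --q--> {0, 1, 2, 3, 4}  [new]
{0, 2, 3, 4} --p--> {0, 1, 2, 3, 4}  [seen]
{0, 2, 3, 4} --q--> {0, 2, 3, 4}  [seen]
{0, 1, 2, 3, 4} --p--> {0, 1, 2, 3, 4}  [seen]
{0, 1, 2, 3, 4} --q--> {0, 1, 2, 3, 4}  [seen]
Reachable DFA states: {0}, {0, 4}, {0, 3}, {0, 1, 4}, {0, 2, 3, 4}, {0, 1, 2, 3, 4}.
{0, 3} is among them.

yes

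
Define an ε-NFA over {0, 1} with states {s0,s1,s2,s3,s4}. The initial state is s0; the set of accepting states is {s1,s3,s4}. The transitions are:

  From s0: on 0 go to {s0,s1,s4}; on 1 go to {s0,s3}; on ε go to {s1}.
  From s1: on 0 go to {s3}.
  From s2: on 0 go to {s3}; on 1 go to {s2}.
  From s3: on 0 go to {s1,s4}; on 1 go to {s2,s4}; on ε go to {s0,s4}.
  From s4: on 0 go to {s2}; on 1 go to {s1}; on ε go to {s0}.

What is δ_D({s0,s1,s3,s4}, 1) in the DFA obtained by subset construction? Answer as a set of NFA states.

δ(s0,1) = {s0,s3}; δ(s1,1) = ∅; δ(s3,1) = {s2,s4}; δ(s4,1) = {s1}.
Union: {s0,s1,s2,s3,s4}.

{s0,s1,s2,s3,s4}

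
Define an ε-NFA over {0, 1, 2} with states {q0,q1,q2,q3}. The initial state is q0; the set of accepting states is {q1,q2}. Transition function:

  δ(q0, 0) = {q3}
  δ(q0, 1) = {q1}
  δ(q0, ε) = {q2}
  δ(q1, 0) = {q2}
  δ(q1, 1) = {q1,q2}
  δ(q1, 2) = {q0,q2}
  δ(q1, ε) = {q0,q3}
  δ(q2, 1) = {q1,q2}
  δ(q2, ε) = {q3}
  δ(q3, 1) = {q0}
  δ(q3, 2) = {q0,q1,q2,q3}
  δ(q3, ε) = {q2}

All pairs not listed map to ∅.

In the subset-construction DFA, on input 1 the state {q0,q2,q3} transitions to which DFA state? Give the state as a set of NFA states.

{q0,q1,q2,q3}

δ(q0,1) = {q1}; δ(q2,1) = {q1,q2}; δ(q3,1) = {q0}.
Union: {q0,q1,q2}.
ε-closure gives {q0,q1,q2,q3}.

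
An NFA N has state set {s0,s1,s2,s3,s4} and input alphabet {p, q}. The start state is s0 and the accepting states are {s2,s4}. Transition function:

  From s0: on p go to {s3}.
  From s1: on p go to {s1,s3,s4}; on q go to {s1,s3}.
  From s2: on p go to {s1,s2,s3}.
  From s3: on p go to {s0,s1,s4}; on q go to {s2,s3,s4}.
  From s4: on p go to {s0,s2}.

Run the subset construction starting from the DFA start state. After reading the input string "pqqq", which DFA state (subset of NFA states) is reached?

{s2,s3,s4}

Start: {s0}.
δ(s0,p) = {s3}.
Union: {s3}.
After p: {s3}.
δ(s3,q) = {s2,s3,s4}.
Union: {s2,s3,s4}.
After q: {s2,s3,s4}.
δ(s2,q) = ∅; δ(s3,q) = {s2,s3,s4}; δ(s4,q) = ∅.
Union: {s2,s3,s4}.
After q: {s2,s3,s4}.
δ(s2,q) = ∅; δ(s3,q) = {s2,s3,s4}; δ(s4,q) = ∅.
Union: {s2,s3,s4}.
After q: {s2,s3,s4}.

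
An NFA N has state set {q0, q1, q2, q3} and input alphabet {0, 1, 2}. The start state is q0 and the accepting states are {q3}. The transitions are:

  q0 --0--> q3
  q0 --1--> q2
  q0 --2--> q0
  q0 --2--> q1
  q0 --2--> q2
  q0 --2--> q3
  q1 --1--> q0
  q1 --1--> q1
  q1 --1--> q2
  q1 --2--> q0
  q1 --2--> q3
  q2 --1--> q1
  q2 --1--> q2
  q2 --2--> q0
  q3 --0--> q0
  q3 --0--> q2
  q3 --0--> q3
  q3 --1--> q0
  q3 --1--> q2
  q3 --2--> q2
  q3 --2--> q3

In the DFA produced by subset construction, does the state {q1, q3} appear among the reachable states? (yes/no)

Start state of the DFA: {q0}.
{q0} --0--> {q3}  [new]
{q0} --1--> {q2}  [new]
{q0} --2--> {q0, q1, q2, q3}  [new]
{q3} --0--> {q0, q2, q3}  [new]
{q3} --1--> {q0, q2}  [new]
{q3} --2--> {q2, q3}  [new]
{q2} --0--> ∅  [new]
{q2} --1--> {q1, q2}  [new]
{q2} --2--> {q0}  [seen]
{q0, q1, q2, q3} --0--> {q0, q2, q3}  [seen]
{q0, q1, q2, q3} --1--> {q0, q1, q2}  [new]
{q0, q1, q2, q3} --2--> {q0, q1, q2, q3}  [seen]
{q0, q2, q3} --0--> {q0, q2, q3}  [seen]
{q0, q2, q3} --1--> {q0, q1, q2}  [seen]
{q0, q2, q3} --2--> {q0, q1, q2, q3}  [seen]
{q0, q2} --0--> {q3}  [seen]
{q0, q2} --1--> {q1, q2}  [seen]
{q0, q2} --2--> {q0, q1, q2, q3}  [seen]
{q2, q3} --0--> {q0, q2, q3}  [seen]
{q2, q3} --1--> {q0, q1, q2}  [seen]
{q2, q3} --2--> {q0, q2, q3}  [seen]
∅ --0--> ∅  [seen]
∅ --1--> ∅  [seen]
∅ --2--> ∅  [seen]
{q1, q2} --0--> ∅  [seen]
{q1, q2} --1--> {q0, q1, q2}  [seen]
{q1, q2} --2--> {q0, q3}  [new]
{q0, q1, q2} --0--> {q3}  [seen]
{q0, q1, q2} --1--> {q0, q1, q2}  [seen]
{q0, q1, q2} --2--> {q0, q1, q2, q3}  [seen]
{q0, q3} --0--> {q0, q2, q3}  [seen]
{q0, q3} --1--> {q0, q2}  [seen]
{q0, q3} --2--> {q0, q1, q2, q3}  [seen]
Reachable DFA states: {q0}, {q3}, {q2}, {q0, q1, q2, q3}, {q0, q2, q3}, {q0, q2}, {q2, q3}, ∅, {q1, q2}, {q0, q1, q2}, {q0, q3}.
{q1, q3} is not among them.

no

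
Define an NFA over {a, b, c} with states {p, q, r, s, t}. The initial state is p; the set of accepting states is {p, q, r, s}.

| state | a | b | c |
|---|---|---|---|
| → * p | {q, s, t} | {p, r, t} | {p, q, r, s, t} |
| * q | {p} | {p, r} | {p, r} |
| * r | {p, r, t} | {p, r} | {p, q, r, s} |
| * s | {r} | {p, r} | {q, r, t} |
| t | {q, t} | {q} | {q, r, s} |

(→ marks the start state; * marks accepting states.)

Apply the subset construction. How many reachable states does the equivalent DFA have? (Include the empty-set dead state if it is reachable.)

Start state of the DFA: {p}.
{p} --a--> {q, s, t}  [new]
{p} --b--> {p, r, t}  [new]
{p} --c--> {p, q, r, s, t}  [new]
{q, s, t} --a--> {p, q, r, t}  [new]
{q, s, t} --b--> {p, q, r}  [new]
{q, s, t} --c--> {p, q, r, s, t}  [seen]
{p, r, t} --a--> {p, q, r, s, t}  [seen]
{p, r, t} --b--> {p, q, r, t}  [seen]
{p, r, t} --c--> {p, q, r, s, t}  [seen]
{p, q, r, s, t} --a--> {p, q, r, s, t}  [seen]
{p, q, r, s, t} --b--> {p, q, r, t}  [seen]
{p, q, r, s, t} --c--> {p, q, r, s, t}  [seen]
{p, q, r, t} --a--> {p, q, r, s, t}  [seen]
{p, q, r, t} --b--> {p, q, r, t}  [seen]
{p, q, r, t} --c--> {p, q, r, s, t}  [seen]
{p, q, r} --a--> {p, q, r, s, t}  [seen]
{p, q, r} --b--> {p, r, t}  [seen]
{p, q, r} --c--> {p, q, r, s, t}  [seen]
Reachable DFA states: {p}, {q, s, t}, {p, r, t}, {p, q, r, s, t}, {p, q, r, t}, {p, q, r}.

6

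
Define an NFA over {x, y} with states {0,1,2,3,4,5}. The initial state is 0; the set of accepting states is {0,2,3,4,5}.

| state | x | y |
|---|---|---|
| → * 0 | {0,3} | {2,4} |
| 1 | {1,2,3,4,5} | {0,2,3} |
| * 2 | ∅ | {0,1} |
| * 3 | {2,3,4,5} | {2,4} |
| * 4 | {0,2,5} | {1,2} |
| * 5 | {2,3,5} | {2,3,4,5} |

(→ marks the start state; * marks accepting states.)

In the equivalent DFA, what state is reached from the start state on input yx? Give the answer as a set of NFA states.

{0,2,5}

Start: {0}.
δ(0,y) = {2,4}.
Union: {2,4}.
After y: {2,4}.
δ(2,x) = ∅; δ(4,x) = {0,2,5}.
Union: {0,2,5}.
After x: {0,2,5}.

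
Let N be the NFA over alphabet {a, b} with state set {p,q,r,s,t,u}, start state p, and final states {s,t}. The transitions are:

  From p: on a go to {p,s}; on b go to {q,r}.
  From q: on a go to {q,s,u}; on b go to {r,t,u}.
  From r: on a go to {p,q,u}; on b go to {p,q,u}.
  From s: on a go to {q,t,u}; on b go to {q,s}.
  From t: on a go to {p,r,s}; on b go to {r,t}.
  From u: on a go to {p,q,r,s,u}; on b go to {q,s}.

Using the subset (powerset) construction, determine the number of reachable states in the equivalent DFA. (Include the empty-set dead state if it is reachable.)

10

Start state of the DFA: {p}.
{p} --a--> {p,s}  [new]
{p} --b--> {q,r}  [new]
{p,s} --a--> {p,q,s,t,u}  [new]
{p,s} --b--> {q,r,s}  [new]
{q,r} --a--> {p,q,s,u}  [new]
{q,r} --b--> {p,q,r,t,u}  [new]
{p,q,s,t,u} --a--> {p,q,r,s,t,u}  [new]
{p,q,s,t,u} --b--> {q,r,s,t,u}  [new]
{q,r,s} --a--> {p,q,s,t,u}  [seen]
{q,r,s} --b--> {p,q,r,s,t,u}  [seen]
{p,q,s,u} --a--> {p,q,r,s,t,u}  [seen]
{p,q,s,u} --b--> {q,r,s,t,u}  [seen]
{p,q,r,t,u} --a--> {p,q,r,s,u}  [new]
{p,q,r,t,u} --b--> {p,q,r,s,t,u}  [seen]
{p,q,r,s,t,u} --a--> {p,q,r,s,t,u}  [seen]
{p,q,r,s,t,u} --b--> {p,q,r,s,t,u}  [seen]
{q,r,s,t,u} --a--> {p,q,r,s,t,u}  [seen]
{q,r,s,t,u} --b--> {p,q,r,s,t,u}  [seen]
{p,q,r,s,u} --a--> {p,q,r,s,t,u}  [seen]
{p,q,r,s,u} --b--> {p,q,r,s,t,u}  [seen]
Reachable DFA states: {p}, {p,s}, {q,r}, {p,q,s,t,u}, {q,r,s}, {p,q,s,u}, {p,q,r,t,u}, {p,q,r,s,t,u}, {q,r,s,t,u}, {p,q,r,s,u}.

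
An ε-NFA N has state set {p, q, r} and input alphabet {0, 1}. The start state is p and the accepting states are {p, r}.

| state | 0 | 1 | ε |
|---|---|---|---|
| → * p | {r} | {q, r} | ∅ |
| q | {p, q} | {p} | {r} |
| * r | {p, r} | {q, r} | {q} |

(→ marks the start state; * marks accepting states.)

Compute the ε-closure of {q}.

{q, r}

Begin with {q}.
q →ε {r}; add r.
ε-closure = {q, r}.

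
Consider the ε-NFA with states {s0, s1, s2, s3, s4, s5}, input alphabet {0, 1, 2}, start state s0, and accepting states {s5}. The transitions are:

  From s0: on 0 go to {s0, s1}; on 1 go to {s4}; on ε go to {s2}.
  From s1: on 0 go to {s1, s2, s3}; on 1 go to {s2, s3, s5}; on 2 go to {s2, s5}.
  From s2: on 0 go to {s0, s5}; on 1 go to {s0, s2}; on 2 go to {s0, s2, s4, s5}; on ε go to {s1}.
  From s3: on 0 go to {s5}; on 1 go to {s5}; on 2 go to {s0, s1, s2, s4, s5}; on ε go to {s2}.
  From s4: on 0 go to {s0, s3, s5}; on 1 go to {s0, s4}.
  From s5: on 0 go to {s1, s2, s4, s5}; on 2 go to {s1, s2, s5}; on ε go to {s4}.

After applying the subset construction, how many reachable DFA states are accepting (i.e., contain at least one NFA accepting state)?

2

Start state of the DFA: {s0, s1, s2} (ε-closure of the NFA start).
{s0, s1, s2} --0--> {s0, s1, s2, s3, s4, s5}  [new]
{s0, s1, s2} --1--> {s0, s1, s2, s3, s4, s5}  [seen]
{s0, s1, s2} --2--> {s0, s1, s2, s4, s5}  [new]
{s0, s1, s2, s3, s4, s5} --0--> {s0, s1, s2, s3, s4, s5}  [seen]
{s0, s1, s2, s3, s4, s5} --1--> {s0, s1, s2, s3, s4, s5}  [seen]
{s0, s1, s2, s3, s4, s5} --2--> {s0, s1, s2, s4, s5}  [seen]
{s0, s1, s2, s4, s5} --0--> {s0, s1, s2, s3, s4, s5}  [seen]
{s0, s1, s2, s4, s5} --1--> {s0, s1, s2, s3, s4, s5}  [seen]
{s0, s1, s2, s4, s5} --2--> {s0, s1, s2, s4, s5}  [seen]
Reachable DFA states: {s0, s1, s2}, {s0, s1, s2, s3, s4, s5}, {s0, s1, s2, s4, s5}.
Accepting DFA states (contain an NFA accepting state): {s0, s1, s2, s3, s4, s5}, {s0, s1, s2, s4, s5}.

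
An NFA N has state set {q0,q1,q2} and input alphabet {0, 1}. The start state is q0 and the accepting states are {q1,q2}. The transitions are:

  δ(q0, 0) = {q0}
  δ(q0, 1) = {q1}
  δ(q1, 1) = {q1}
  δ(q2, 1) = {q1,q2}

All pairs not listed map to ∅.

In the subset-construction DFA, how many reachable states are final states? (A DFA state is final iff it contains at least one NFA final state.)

Start state of the DFA: {q0}.
{q0} --0--> {q0}  [seen]
{q0} --1--> {q1}  [new]
{q1} --0--> ∅  [new]
{q1} --1--> {q1}  [seen]
∅ --0--> ∅  [seen]
∅ --1--> ∅  [seen]
Reachable DFA states: {q0}, {q1}, ∅.
Accepting DFA states (contain an NFA accepting state): {q1}.

1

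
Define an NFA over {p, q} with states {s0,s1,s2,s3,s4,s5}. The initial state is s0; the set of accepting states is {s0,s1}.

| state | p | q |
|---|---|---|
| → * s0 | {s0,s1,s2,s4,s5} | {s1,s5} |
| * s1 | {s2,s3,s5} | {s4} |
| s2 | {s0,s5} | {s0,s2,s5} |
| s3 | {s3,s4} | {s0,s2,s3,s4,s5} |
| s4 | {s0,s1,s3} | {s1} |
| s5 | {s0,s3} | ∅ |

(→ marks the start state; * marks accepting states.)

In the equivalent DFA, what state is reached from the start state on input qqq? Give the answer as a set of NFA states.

{s1}

Start: {s0}.
δ(s0,q) = {s1,s5}.
Union: {s1,s5}.
After q: {s1,s5}.
δ(s1,q) = {s4}; δ(s5,q) = ∅.
Union: {s4}.
After q: {s4}.
δ(s4,q) = {s1}.
Union: {s1}.
After q: {s1}.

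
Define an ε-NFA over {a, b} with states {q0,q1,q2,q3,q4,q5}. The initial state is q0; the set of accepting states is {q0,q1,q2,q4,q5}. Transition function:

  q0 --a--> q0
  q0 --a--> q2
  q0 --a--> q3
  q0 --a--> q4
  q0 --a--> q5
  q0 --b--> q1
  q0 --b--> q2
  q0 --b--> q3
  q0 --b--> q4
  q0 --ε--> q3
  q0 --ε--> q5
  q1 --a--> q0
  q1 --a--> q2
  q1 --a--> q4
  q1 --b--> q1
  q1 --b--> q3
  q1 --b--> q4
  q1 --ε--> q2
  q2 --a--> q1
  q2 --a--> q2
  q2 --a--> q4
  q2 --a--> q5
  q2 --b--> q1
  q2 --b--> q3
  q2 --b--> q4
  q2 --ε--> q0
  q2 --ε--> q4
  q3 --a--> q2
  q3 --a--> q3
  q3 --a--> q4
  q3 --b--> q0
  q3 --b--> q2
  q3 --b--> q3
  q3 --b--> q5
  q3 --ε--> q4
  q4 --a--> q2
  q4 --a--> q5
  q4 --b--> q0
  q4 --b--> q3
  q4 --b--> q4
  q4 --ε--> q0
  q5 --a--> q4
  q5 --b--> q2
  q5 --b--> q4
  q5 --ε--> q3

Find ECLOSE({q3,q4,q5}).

{q0,q3,q4,q5}

Begin with {q3,q4,q5}.
q4 →ε {q0}; add q0.
ε-closure = {q0,q3,q4,q5}.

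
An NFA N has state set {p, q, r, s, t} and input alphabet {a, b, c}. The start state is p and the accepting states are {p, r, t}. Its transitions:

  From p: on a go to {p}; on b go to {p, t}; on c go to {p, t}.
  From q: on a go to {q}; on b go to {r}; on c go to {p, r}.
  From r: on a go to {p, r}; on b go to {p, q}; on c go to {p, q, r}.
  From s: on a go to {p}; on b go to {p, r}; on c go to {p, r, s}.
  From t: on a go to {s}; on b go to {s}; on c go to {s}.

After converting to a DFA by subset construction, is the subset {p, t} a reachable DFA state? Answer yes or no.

yes

Start state of the DFA: {p}.
{p} --a--> {p}  [seen]
{p} --b--> {p, t}  [new]
{p} --c--> {p, t}  [seen]
{p, t} --a--> {p, s}  [new]
{p, t} --b--> {p, s, t}  [new]
{p, t} --c--> {p, s, t}  [seen]
{p, s} --a--> {p}  [seen]
{p, s} --b--> {p, r, t}  [new]
{p, s} --c--> {p, r, s, t}  [new]
{p, s, t} --a--> {p, s}  [seen]
{p, s, t} --b--> {p, r, s, t}  [seen]
{p, s, t} --c--> {p, r, s, t}  [seen]
{p, r, t} --a--> {p, r, s}  [new]
{p, r, t} --b--> {p, q, s, t}  [new]
{p, r, t} --c--> {p, q, r, s, t}  [new]
{p, r, s, t} --a--> {p, r, s}  [seen]
{p, r, s, t} --b--> {p, q, r, s, t}  [seen]
{p, r, s, t} --c--> {p, q, r, s, t}  [seen]
{p, r, s} --a--> {p, r}  [new]
{p, r, s} --b--> {p, q, r, t}  [new]
{p, r, s} --c--> {p, q, r, s, t}  [seen]
{p, q, s, t} --a--> {p, q, s}  [new]
{p, q, s, t} --b--> {p, r, s, t}  [seen]
{p, q, s, t} --c--> {p, r, s, t}  [seen]
{p, q, r, s, t} --a--> {p, q, r, s}  [new]
{p, q, r, s, t} --b--> {p, q, r, s, t}  [seen]
{p, q, r, s, t} --c--> {p, q, r, s, t}  [seen]
{p, r} --a--> {p, r}  [seen]
{p, r} --b--> {p, q, t}  [new]
{p, r} --c--> {p, q, r, t}  [seen]
{p, q, r, t} --a--> {p, q, r, s}  [seen]
{p, q, r, t} --b--> {p, q, r, s, t}  [seen]
{p, q, r, t} --c--> {p, q, r, s, t}  [seen]
{p, q, s} --a--> {p, q}  [new]
{p, q, s} --b--> {p, r, t}  [seen]
{p, q, s} --c--> {p, r, s, t}  [seen]
{p, q, r, s} --a--> {p, q, r}  [new]
{p, q, r, s} --b--> {p, q, r, t}  [seen]
{p, q, r, s} --c--> {p, q, r, s, t}  [seen]
{p, q, t} --a--> {p, q, s}  [seen]
{p, q, t} --b--> {p, r, s, t}  [seen]
{p, q, t} --c--> {p, r, s, t}  [seen]
{p, q} --a--> {p, q}  [seen]
{p, q} --b--> {p, r, t}  [seen]
{p, q} --c--> {p, r, t}  [seen]
{p, q, r} --a--> {p, q, r}  [seen]
{p, q, r} --b--> {p, q, r, t}  [seen]
{p, q, r} --c--> {p, q, r, t}  [seen]
Reachable DFA states: {p}, {p, t}, {p, s}, {p, s, t}, {p, r, t}, {p, r, s, t}, {p, r, s}, {p, q, s, t}, {p, q, r, s, t}, {p, r}, {p, q, r, t}, {p, q, s}, {p, q, r, s}, {p, q, t}, {p, q}, {p, q, r}.
{p, t} is among them.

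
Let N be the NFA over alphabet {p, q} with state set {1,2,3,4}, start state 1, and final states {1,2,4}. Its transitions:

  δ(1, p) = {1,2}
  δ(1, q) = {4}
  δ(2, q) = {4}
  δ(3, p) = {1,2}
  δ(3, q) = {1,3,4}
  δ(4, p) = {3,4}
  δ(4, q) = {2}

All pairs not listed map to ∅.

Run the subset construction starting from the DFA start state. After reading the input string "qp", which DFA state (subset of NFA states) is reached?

Start: {1}.
δ(1,q) = {4}.
Union: {4}.
After q: {4}.
δ(4,p) = {3,4}.
Union: {3,4}.
After p: {3,4}.

{3,4}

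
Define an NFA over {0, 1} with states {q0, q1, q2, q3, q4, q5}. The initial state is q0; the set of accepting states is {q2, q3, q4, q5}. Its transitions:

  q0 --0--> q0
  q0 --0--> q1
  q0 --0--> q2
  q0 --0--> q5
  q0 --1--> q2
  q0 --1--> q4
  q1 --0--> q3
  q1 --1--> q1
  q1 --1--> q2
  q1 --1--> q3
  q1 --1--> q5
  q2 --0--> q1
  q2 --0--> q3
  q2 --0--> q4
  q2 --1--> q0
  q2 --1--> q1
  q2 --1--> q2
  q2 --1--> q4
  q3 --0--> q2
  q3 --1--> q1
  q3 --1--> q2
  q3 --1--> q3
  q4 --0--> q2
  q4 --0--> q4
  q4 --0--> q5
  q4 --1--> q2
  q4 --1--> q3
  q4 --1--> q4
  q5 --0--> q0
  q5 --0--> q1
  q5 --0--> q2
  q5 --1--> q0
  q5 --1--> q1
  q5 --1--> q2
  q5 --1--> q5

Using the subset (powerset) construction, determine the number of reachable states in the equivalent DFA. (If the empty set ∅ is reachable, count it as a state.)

6

Start state of the DFA: {q0}.
{q0} --0--> {q0, q1, q2, q5}  [new]
{q0} --1--> {q2, q4}  [new]
{q0, q1, q2, q5} --0--> {q0, q1, q2, q3, q4, q5}  [new]
{q0, q1, q2, q5} --1--> {q0, q1, q2, q3, q4, q5}  [seen]
{q2, q4} --0--> {q1, q2, q3, q4, q5}  [new]
{q2, q4} --1--> {q0, q1, q2, q3, q4}  [new]
{q0, q1, q2, q3, q4, q5} --0--> {q0, q1, q2, q3, q4, q5}  [seen]
{q0, q1, q2, q3, q4, q5} --1--> {q0, q1, q2, q3, q4, q5}  [seen]
{q1, q2, q3, q4, q5} --0--> {q0, q1, q2, q3, q4, q5}  [seen]
{q1, q2, q3, q4, q5} --1--> {q0, q1, q2, q3, q4, q5}  [seen]
{q0, q1, q2, q3, q4} --0--> {q0, q1, q2, q3, q4, q5}  [seen]
{q0, q1, q2, q3, q4} --1--> {q0, q1, q2, q3, q4, q5}  [seen]
Reachable DFA states: {q0}, {q0, q1, q2, q5}, {q2, q4}, {q0, q1, q2, q3, q4, q5}, {q1, q2, q3, q4, q5}, {q0, q1, q2, q3, q4}.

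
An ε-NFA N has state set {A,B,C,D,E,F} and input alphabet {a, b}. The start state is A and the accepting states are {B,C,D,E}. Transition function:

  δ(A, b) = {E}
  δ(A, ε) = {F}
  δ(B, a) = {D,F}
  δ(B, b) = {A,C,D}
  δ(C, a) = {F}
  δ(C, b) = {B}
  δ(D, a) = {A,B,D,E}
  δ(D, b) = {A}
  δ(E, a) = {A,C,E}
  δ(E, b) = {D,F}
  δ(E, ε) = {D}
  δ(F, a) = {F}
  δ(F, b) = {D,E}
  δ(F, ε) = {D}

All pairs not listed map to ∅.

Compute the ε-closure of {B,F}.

Begin with {B,F}.
F →ε {D}; add D.
ε-closure = {B,D,F}.

{B,D,F}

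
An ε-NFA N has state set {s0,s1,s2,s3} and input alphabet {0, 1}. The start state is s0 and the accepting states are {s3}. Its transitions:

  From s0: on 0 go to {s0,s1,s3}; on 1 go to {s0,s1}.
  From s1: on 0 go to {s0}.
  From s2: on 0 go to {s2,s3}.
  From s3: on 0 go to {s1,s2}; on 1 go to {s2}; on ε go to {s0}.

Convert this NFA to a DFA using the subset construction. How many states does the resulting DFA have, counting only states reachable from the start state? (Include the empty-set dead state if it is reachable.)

5

Start state of the DFA: {s0} (ε-closure of the NFA start).
{s0} --0--> {s0,s1,s3}  [new]
{s0} --1--> {s0,s1}  [new]
{s0,s1,s3} --0--> {s0,s1,s2,s3}  [new]
{s0,s1,s3} --1--> {s0,s1,s2}  [new]
{s0,s1} --0--> {s0,s1,s3}  [seen]
{s0,s1} --1--> {s0,s1}  [seen]
{s0,s1,s2,s3} --0--> {s0,s1,s2,s3}  [seen]
{s0,s1,s2,s3} --1--> {s0,s1,s2}  [seen]
{s0,s1,s2} --0--> {s0,s1,s2,s3}  [seen]
{s0,s1,s2} --1--> {s0,s1}  [seen]
Reachable DFA states: {s0}, {s0,s1,s3}, {s0,s1}, {s0,s1,s2,s3}, {s0,s1,s2}.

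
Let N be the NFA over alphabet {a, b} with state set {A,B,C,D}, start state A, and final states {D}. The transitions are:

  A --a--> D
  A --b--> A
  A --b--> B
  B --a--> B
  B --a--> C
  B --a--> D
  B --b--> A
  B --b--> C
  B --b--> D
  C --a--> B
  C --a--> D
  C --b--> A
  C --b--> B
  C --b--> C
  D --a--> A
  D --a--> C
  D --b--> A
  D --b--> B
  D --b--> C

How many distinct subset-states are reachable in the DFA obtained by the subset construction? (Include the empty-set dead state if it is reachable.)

8

Start state of the DFA: {A}.
{A} --a--> {D}  [new]
{A} --b--> {A,B}  [new]
{D} --a--> {A,C}  [new]
{D} --b--> {A,B,C}  [new]
{A,B} --a--> {B,C,D}  [new]
{A,B} --b--> {A,B,C,D}  [new]
{A,C} --a--> {B,D}  [new]
{A,C} --b--> {A,B,C}  [seen]
{A,B,C} --a--> {B,C,D}  [seen]
{A,B,C} --b--> {A,B,C,D}  [seen]
{B,C,D} --a--> {A,B,C,D}  [seen]
{B,C,D} --b--> {A,B,C,D}  [seen]
{A,B,C,D} --a--> {A,B,C,D}  [seen]
{A,B,C,D} --b--> {A,B,C,D}  [seen]
{B,D} --a--> {A,B,C,D}  [seen]
{B,D} --b--> {A,B,C,D}  [seen]
Reachable DFA states: {A}, {D}, {A,B}, {A,C}, {A,B,C}, {B,C,D}, {A,B,C,D}, {B,D}.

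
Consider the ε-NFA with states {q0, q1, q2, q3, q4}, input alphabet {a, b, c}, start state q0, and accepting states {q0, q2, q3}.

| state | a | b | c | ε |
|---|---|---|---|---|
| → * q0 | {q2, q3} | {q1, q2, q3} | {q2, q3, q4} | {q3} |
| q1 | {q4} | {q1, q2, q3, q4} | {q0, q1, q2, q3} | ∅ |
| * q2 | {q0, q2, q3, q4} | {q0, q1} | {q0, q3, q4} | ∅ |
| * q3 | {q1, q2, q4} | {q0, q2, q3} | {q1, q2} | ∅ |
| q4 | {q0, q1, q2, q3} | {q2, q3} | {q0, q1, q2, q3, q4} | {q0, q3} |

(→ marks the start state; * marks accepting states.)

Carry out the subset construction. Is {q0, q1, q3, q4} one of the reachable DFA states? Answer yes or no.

Start state of the DFA: {q0, q3} (ε-closure of the NFA start).
{q0, q3} --a--> {q0, q1, q2, q3, q4}  [new]
{q0, q3} --b--> {q0, q1, q2, q3}  [new]
{q0, q3} --c--> {q0, q1, q2, q3, q4}  [seen]
{q0, q1, q2, q3, q4} --a--> {q0, q1, q2, q3, q4}  [seen]
{q0, q1, q2, q3, q4} --b--> {q0, q1, q2, q3, q4}  [seen]
{q0, q1, q2, q3, q4} --c--> {q0, q1, q2, q3, q4}  [seen]
{q0, q1, q2, q3} --a--> {q0, q1, q2, q3, q4}  [seen]
{q0, q1, q2, q3} --b--> {q0, q1, q2, q3, q4}  [seen]
{q0, q1, q2, q3} --c--> {q0, q1, q2, q3, q4}  [seen]
Reachable DFA states: {q0, q3}, {q0, q1, q2, q3, q4}, {q0, q1, q2, q3}.
{q0, q1, q3, q4} is not among them.

no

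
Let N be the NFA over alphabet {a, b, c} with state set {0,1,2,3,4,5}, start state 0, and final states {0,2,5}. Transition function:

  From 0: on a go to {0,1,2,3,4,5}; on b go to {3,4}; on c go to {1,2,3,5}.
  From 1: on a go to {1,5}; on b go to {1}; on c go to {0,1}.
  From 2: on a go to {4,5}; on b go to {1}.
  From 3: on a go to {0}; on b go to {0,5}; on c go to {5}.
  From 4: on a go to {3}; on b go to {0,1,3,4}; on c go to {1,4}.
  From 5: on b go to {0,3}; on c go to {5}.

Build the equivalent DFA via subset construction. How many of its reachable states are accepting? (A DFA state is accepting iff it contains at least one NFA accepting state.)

Start state of the DFA: {0}.
{0} --a--> {0,1,2,3,4,5}  [new]
{0} --b--> {3,4}  [new]
{0} --c--> {1,2,3,5}  [new]
{0,1,2,3,4,5} --a--> {0,1,2,3,4,5}  [seen]
{0,1,2,3,4,5} --b--> {0,1,3,4,5}  [new]
{0,1,2,3,4,5} --c--> {0,1,2,3,4,5}  [seen]
{3,4} --a--> {0,3}  [new]
{3,4} --b--> {0,1,3,4,5}  [seen]
{3,4} --c--> {1,4,5}  [new]
{1,2,3,5} --a--> {0,1,4,5}  [new]
{1,2,3,5} --b--> {0,1,3,5}  [new]
{1,2,3,5} --c--> {0,1,5}  [new]
{0,1,3,4,5} --a--> {0,1,2,3,4,5}  [seen]
{0,1,3,4,5} --b--> {0,1,3,4,5}  [seen]
{0,1,3,4,5} --c--> {0,1,2,3,4,5}  [seen]
{0,3} --a--> {0,1,2,3,4,5}  [seen]
{0,3} --b--> {0,3,4,5}  [new]
{0,3} --c--> {1,2,3,5}  [seen]
{1,4,5} --a--> {1,3,5}  [new]
{1,4,5} --b--> {0,1,3,4}  [new]
{1,4,5} --c--> {0,1,4,5}  [seen]
{0,1,4,5} --a--> {0,1,2,3,4,5}  [seen]
{0,1,4,5} --b--> {0,1,3,4}  [seen]
{0,1,4,5} --c--> {0,1,2,3,4,5}  [seen]
{0,1,3,5} --a--> {0,1,2,3,4,5}  [seen]
{0,1,3,5} --b--> {0,1,3,4,5}  [seen]
{0,1,3,5} --c--> {0,1,2,3,5}  [new]
{0,1,5} --a--> {0,1,2,3,4,5}  [seen]
{0,1,5} --b--> {0,1,3,4}  [seen]
{0,1,5} --c--> {0,1,2,3,5}  [seen]
{0,3,4,5} --a--> {0,1,2,3,4,5}  [seen]
{0,3,4,5} --b--> {0,1,3,4,5}  [seen]
{0,3,4,5} --c--> {1,2,3,4,5}  [new]
{1,3,5} --a--> {0,1,5}  [seen]
{1,3,5} --b--> {0,1,3,5}  [seen]
{1,3,5} --c--> {0,1,5}  [seen]
{0,1,3,4} --a--> {0,1,2,3,4,5}  [seen]
{0,1,3,4} --b--> {0,1,3,4,5}  [seen]
{0,1,3,4} --c--> {0,1,2,3,4,5}  [seen]
{0,1,2,3,5} --a--> {0,1,2,3,4,5}  [seen]
{0,1,2,3,5} --b--> {0,1,3,4,5}  [seen]
{0,1,2,3,5} --c--> {0,1,2,3,5}  [seen]
{1,2,3,4,5} --a--> {0,1,3,4,5}  [seen]
{1,2,3,4,5} --b--> {0,1,3,4,5}  [seen]
{1,2,3,4,5} --c--> {0,1,4,5}  [seen]
Reachable DFA states: {0}, {0,1,2,3,4,5}, {3,4}, {1,2,3,5}, {0,1,3,4,5}, {0,3}, {1,4,5}, {0,1,4,5}, {0,1,3,5}, {0,1,5}, {0,3,4,5}, {1,3,5}, {0,1,3,4}, {0,1,2,3,5}, {1,2,3,4,5}.
Accepting DFA states (contain an NFA accepting state): {0}, {0,1,2,3,4,5}, {1,2,3,5}, {0,1,3,4,5}, {0,3}, {1,4,5}, {0,1,4,5}, {0,1,3,5}, {0,1,5}, {0,3,4,5}, {1,3,5}, {0,1,3,4}, {0,1,2,3,5}, {1,2,3,4,5}.

14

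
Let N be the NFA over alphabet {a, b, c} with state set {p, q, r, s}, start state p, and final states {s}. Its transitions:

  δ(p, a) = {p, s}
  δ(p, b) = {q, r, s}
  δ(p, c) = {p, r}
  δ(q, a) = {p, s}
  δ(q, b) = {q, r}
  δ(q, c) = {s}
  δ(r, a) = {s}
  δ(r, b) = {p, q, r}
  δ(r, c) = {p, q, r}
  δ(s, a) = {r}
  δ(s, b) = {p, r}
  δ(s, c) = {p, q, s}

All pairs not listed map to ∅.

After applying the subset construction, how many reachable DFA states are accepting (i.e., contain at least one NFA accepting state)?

Start state of the DFA: {p}.
{p} --a--> {p, s}  [new]
{p} --b--> {q, r, s}  [new]
{p} --c--> {p, r}  [new]
{p, s} --a--> {p, r, s}  [new]
{p, s} --b--> {p, q, r, s}  [new]
{p, s} --c--> {p, q, r, s}  [seen]
{q, r, s} --a--> {p, r, s}  [seen]
{q, r, s} --b--> {p, q, r}  [new]
{q, r, s} --c--> {p, q, r, s}  [seen]
{p, r} --a--> {p, s}  [seen]
{p, r} --b--> {p, q, r, s}  [seen]
{p, r} --c--> {p, q, r}  [seen]
{p, r, s} --a--> {p, r, s}  [seen]
{p, r, s} --b--> {p, q, r, s}  [seen]
{p, r, s} --c--> {p, q, r, s}  [seen]
{p, q, r, s} --a--> {p, r, s}  [seen]
{p, q, r, s} --b--> {p, q, r, s}  [seen]
{p, q, r, s} --c--> {p, q, r, s}  [seen]
{p, q, r} --a--> {p, s}  [seen]
{p, q, r} --b--> {p, q, r, s}  [seen]
{p, q, r} --c--> {p, q, r, s}  [seen]
Reachable DFA states: {p}, {p, s}, {q, r, s}, {p, r}, {p, r, s}, {p, q, r, s}, {p, q, r}.
Accepting DFA states (contain an NFA accepting state): {p, s}, {q, r, s}, {p, r, s}, {p, q, r, s}.

4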